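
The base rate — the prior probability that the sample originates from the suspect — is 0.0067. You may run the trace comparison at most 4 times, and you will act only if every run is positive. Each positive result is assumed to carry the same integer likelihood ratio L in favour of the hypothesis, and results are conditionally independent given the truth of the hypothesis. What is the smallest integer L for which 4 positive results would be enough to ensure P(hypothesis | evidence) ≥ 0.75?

Prior odds = 0.0067/0.9933 = 67/9933.
Target odds = 0.75/0.25 = 3.
Need L⁴ ≥ 3 ÷ (67/9933) = 29799/67.
4⁴ = 256 < 29799/67 ≤ 625 = 5⁴, so L = 5.

5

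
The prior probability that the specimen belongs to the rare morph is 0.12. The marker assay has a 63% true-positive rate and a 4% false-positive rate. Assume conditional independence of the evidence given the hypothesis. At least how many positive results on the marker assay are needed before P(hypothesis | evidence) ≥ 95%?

2

Prior odds: 0.12 ÷ 0.88 = 3/22.
Likelihood ratio of a positive result = 0.63/0.04 = 15.75.
Target odds: 0.95 ÷ 0.05 = 19.
Need (3/22) × 15.75ⁿ ≥ 19, i.e. 15.75ⁿ ≥ 418/3.
15.75¹ = 15.75 falls short of 418/3 but 15.75² = 248.0625 reaches it, so n = 2.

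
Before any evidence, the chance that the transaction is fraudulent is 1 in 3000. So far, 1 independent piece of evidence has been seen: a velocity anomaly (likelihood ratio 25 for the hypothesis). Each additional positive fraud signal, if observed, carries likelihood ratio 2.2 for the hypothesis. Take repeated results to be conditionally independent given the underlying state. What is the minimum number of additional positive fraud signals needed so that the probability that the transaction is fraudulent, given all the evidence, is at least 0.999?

15

Prior odds = (1/3000)/(2999/3000) = 1/2999.
Bayes factor of the evidence already in hand = 25.
Odds after that evidence = (1/2999) × 25 = 25/2999.
Target odds = 0.999/0.001 = 999.
Need 2.2ⁿ ≥ 999 ÷ (25/2999) = 119840.04.
2.2¹⁴ ≈62218.2 falls short of 119840.04 but 2.2¹⁵ ≈136880 reaches it, so n = 15.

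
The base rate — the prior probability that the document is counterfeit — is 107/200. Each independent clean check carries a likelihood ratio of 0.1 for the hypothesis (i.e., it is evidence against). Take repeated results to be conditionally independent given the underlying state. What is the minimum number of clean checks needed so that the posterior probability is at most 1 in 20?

2

Prior odds = 0.535/0.465 = 107/93.
Likelihood ratio per clean check = 0.1.
Target odds: 0.05 ÷ 0.95 = 1/19.
Require 0.1ⁿ ≤ 1/19 ÷ (107/93) = 93/2033.
0.1¹ = 0.1 is still above 93/2033 but 0.1² = 0.01 is at or below it, so n = 2.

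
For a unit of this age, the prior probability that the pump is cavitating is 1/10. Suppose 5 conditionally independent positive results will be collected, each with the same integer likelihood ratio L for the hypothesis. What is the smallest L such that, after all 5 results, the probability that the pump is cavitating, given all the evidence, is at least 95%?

3

Prior odds = 0.1/0.9 = 1/9.
Target odds = 0.95/0.05 = 19.
Need L⁵ ≥ 19 ÷ (1/9) = 171.
2⁵ = 32 < 171 ≤ 243 = 3⁵, so L = 3.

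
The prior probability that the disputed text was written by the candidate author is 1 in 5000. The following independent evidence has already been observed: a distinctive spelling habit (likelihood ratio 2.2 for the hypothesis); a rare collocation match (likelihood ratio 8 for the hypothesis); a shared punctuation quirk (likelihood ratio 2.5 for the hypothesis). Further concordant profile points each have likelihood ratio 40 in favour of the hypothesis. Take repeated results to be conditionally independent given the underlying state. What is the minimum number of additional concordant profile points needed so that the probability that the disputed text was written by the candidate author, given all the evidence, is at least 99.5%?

3

Prior odds = 0.0002/0.9998 = 1/4999.
Combined Bayes factor of the evidence already in hand = 2.2 × 8 × 2.5 = 44.
Odds after that evidence = (1/4999) × 44 = 44/4999.
Target odds = 0.995/0.005 = 199.
Need 40ⁿ ≥ 199 ÷ (44/4999) = 994801/44.
40² = 1600 falls short of 994801/44 but 40³ = 64000 reaches it, so n = 3.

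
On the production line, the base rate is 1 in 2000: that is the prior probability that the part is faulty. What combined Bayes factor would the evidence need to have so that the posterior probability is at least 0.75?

5997

Prior odds = 0.0005/0.9995 = 1/1999.
Target odds = 0.75/0.25 = 3.
Required Bayes factor = 3 ÷ (1/1999) = 5997.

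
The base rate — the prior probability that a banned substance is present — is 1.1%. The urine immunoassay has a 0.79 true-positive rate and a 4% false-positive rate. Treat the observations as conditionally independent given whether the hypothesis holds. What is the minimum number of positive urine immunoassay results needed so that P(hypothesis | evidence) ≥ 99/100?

Prior odds: 0.011 ÷ 0.989 = 11/989.
Likelihood ratio of a positive result = 0.79/0.04 = 19.75.
Target posterior odds = 0.99/0.01 = 99.
Need (11/989) × 19.75ⁿ ≥ 99, i.e. 19.75ⁿ ≥ 8901.
19.75³ = 7703.734375 falls short of 8901 but 19.75⁴ = 38950081/256 reaches it, so n = 4.

4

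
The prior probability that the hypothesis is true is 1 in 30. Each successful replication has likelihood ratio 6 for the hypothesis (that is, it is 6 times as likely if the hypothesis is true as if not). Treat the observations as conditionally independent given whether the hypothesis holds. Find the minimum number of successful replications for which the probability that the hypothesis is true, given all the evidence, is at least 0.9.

4

Prior odds: (1/30) ÷ (29/30) = 1/29.
Likelihood ratio per successful replication = 6.
Target odds: 0.9 ÷ 0.1 = 9.
Need (1/29) × 6ⁿ ≥ 9, i.e. 6ⁿ ≥ 261.
6³ = 216 falls short of 261 but 6⁴ = 1296 reaches it, so n = 4.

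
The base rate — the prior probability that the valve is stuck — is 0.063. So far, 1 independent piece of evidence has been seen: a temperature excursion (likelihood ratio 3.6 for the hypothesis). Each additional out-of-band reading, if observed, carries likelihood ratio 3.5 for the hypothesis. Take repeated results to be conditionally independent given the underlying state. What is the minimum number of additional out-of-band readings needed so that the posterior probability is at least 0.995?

Prior odds = 0.063/0.937 = 63/937.
Bayes factor of the evidence already in hand = 3.6.
Odds after that evidence = (63/937) × 3.6 = 1134/4685.
Target odds = 0.995/0.005 = 199.
Need 3.5ⁿ ≥ 199 ÷ (1134/4685) = 932315/1134.
3.5⁵ = 525.21875 falls short of 932315/1134 but 3.5⁶ = 1838.265625 reaches it, so n = 6.

6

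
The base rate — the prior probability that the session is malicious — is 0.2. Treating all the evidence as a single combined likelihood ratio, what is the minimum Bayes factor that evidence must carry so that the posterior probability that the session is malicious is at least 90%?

Prior odds = 0.2/0.8 = 0.25.
Target odds = 0.9/0.1 = 9.
Required Bayes factor = 9 ÷ 0.25 = 36.

36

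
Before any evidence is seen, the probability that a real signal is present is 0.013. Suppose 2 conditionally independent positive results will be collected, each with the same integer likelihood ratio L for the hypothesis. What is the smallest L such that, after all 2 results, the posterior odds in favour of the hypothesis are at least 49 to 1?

Prior odds = 0.013/0.987 = 13/987.
Target odds = 49.
Need L² ≥ 49 ÷ (13/987) = 48363/13.
60² = 3600 < 48363/13 ≤ 3721 = 61², so L = 61.

61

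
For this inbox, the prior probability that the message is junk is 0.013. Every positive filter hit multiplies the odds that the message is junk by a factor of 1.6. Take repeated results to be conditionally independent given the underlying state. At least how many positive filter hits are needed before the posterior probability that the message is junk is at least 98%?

Prior odds: 0.013 ÷ 0.987 = 13/987.
Likelihood ratio per positive filter hit = 1.6.
Target posterior odds = 0.98/0.02 = 49.
Need (13/987) × 1.6ⁿ ≥ 49, i.e. 1.6ⁿ ≥ 48363/13.
1.6¹⁷ ≈2951.48 falls short of 48363/13 but 1.6¹⁸ ≈4722.37 reaches it, so n = 18.

18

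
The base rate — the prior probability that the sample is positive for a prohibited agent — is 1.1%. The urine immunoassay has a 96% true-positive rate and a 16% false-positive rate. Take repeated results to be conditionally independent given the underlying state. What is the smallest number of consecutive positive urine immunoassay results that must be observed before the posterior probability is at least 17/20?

4

Prior odds: 0.011 ÷ 0.989 = 11/989.
Likelihood ratio of a positive result = 0.96/0.16 = 6.
Target posterior odds = 0.85/0.15 = 17/3.
Require 6ⁿ ≥ 17/3 ÷ (11/989) = 16813/33.
6³ = 216 falls short of 16813/33 but 6⁴ = 1296 reaches it, so n = 4.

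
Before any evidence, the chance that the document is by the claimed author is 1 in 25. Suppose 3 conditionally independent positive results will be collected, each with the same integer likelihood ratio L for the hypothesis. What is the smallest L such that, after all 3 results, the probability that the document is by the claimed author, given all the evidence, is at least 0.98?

11

Prior odds = 0.04/0.96 = 1/24.
Target odds = 0.98/0.02 = 49.
Need L³ ≥ 49 ÷ (1/24) = 1176.
10³ = 1000 < 1176 ≤ 1331 = 11³, so L = 11.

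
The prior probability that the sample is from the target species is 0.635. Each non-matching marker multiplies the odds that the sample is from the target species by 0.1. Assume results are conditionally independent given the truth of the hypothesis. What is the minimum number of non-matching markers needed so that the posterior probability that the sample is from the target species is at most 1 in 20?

Prior odds: 0.635 ÷ 0.365 = 127/73.
Likelihood ratio per non-matching marker = 0.1.
Target posterior odds = 0.05/0.95 = 1/19.
Need (127/73) × 0.1ⁿ ≤ 1/19, i.e. 0.1ⁿ ≤ 73/2413.
0.1¹ = 0.1 is still above 73/2413 but 0.1² = 0.01 is at or below it, so n = 2.

2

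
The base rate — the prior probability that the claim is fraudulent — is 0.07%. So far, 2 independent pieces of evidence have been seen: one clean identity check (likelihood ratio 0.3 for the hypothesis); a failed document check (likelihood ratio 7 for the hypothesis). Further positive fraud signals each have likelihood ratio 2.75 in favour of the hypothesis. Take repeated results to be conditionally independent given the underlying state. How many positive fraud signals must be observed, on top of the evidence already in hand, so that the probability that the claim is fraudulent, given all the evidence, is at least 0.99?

Prior odds = 0.0007/0.9993 = 7/9993.
Combined Bayes factor of the evidence already in hand = 0.3 × 7 = 2.1.
Odds after that evidence = (7/9993) × 2.1 = 49/33310.
Target odds = 0.99/0.01 = 99.
Need 2.75ⁿ ≥ 99 ÷ (49/33310) = 3297690/49.
2.75¹⁰ ≈24735.9 falls short of 3297690/49 but 2.75¹¹ ≈68023.6 reaches it, so n = 11.

11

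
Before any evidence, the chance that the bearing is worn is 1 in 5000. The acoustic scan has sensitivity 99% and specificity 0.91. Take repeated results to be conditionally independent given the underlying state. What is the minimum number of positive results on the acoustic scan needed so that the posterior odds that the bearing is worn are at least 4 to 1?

Prior odds = 0.0002/0.9998 = 1/4999.
False-positive rate = 1 − 0.91 = 0.09; likelihood ratio of a positive = 0.99/0.09 = 11.
Target odds = 4.
Need (1/4999) × 11ⁿ ≥ 4, i.e. 11ⁿ ≥ 19996.
11⁴ = 14641 falls short of 19996 but 11⁵ = 161051 reaches it, so n = 5.

5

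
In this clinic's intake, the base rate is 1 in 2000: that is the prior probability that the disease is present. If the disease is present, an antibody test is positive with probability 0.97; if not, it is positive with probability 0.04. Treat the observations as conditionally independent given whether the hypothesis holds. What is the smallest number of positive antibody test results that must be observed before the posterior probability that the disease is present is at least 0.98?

Prior odds = 0.0005/0.9995 = 1/1999.
Likelihood ratio of a positive = 0.97/0.04 = 24.25.
Target posterior odds = 0.98/0.02 = 49.
Require 24.25ⁿ ≥ 49 ÷ (1/1999) = 97951.
24.25³ = 912673/64 falls short of 97951 but 24.25⁴ = 88529281/256 reaches it, so n = 4.

4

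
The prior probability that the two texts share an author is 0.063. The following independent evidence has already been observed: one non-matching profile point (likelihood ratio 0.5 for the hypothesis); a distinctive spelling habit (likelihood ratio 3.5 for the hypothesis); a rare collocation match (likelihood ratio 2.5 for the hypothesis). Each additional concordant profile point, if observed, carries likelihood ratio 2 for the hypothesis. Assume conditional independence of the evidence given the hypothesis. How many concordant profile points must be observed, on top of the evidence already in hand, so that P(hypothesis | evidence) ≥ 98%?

8

Prior odds = 0.063/0.937 = 63/937.
Combined Bayes factor of the evidence already in hand = 0.5 × 3.5 × 2.5 = 4.375.
Odds after that evidence = (63/937) × 4.375 = 2205/7496.
Target odds = 0.98/0.02 = 49.
Need 2ⁿ ≥ 49 ÷ (2205/7496) = 7496/45.
2⁷ = 128 falls short of 7496/45 but 2⁸ = 256 reaches it, so n = 8.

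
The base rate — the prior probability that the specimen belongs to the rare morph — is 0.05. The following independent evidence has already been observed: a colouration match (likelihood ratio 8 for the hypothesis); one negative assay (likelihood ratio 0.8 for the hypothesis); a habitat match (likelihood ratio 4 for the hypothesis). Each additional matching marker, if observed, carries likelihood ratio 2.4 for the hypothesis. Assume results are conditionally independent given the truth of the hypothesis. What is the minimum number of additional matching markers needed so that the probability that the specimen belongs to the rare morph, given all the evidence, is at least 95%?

4

Prior odds = 0.05/0.95 = 1/19.
Combined Bayes factor of the evidence already in hand = 8 × 0.8 × 4 = 25.6.
Odds after that evidence = (1/19) × 25.6 = 128/95.
Target odds = 0.95/0.05 = 19.
Need 2.4ⁿ ≥ 19 ÷ (128/95) = 14.1015625.
2.4³ = 13.824 falls short of 14.1015625 but 2.4⁴ = 33.1776 reaches it, so n = 4.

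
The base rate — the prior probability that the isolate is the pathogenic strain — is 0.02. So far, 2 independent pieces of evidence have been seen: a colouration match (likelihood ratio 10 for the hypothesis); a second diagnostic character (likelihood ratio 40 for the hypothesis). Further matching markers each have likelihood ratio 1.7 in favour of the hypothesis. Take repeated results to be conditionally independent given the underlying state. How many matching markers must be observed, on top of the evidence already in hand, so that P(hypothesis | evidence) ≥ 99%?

5

Prior odds = 0.02/0.98 = 1/49.
Combined Bayes factor of the evidence already in hand = 10 × 40 = 400.
Odds after that evidence = (1/49) × 400 = 400/49.
Target odds = 0.99/0.01 = 99.
Need 1.7ⁿ ≥ 99 ÷ (400/49) = 12.1275.
1.7⁴ = 8.3521 falls short of 12.1275 but 1.7⁵ = 1419857/100000 reaches it, so n = 5.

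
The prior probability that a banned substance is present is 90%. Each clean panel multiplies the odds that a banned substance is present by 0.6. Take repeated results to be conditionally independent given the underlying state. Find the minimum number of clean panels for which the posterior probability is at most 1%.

Prior odds = 0.9/0.1 = 9.
Likelihood ratio per clean panel = 0.6.
Target posterior odds = 0.01/0.99 = 1/99.
Require 0.6ⁿ ≤ 1/99 ÷ 9 = 1/891.
0.6¹³ ≈0.00130607 is still above 1/891 but 0.6¹⁴ ≈0.000783642 is at or below it, so n = 14.

14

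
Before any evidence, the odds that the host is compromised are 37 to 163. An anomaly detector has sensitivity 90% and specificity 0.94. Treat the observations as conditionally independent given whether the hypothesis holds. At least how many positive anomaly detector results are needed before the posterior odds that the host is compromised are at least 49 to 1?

2

Prior odds = 37/163.
False-positive rate = 1 − 0.94 = 0.06; likelihood ratio of a positive = 0.9/0.06 = 15.
Target odds = 49.
Require 15ⁿ ≥ 49 ÷ (37/163) = 7987/37.
15¹ = 15 falls short of 7987/37 but 15² = 225 reaches it, so n = 2.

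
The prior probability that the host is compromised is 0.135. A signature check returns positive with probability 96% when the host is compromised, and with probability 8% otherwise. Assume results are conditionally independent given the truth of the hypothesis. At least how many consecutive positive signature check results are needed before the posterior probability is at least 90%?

2

Prior odds: 0.135 ÷ 0.865 = 27/173.
Likelihood ratio of a positive result = 0.96/0.08 = 12.
Target odds: 0.9 ÷ 0.1 = 9.
Need (27/173) × 12ⁿ ≥ 9, i.e. 12ⁿ ≥ 173/3.
12¹ = 12 falls short of 173/3 but 12² = 144 reaches it, so n = 2.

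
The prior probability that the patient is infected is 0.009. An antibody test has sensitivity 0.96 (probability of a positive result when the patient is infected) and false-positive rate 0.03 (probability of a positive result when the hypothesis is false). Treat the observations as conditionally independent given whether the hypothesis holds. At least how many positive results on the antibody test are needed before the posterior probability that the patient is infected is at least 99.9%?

4

Prior odds: 0.009 ÷ 0.991 = 9/991.
Likelihood ratio of a positive result = 0.96/0.03 = 32.
Target odds: 0.999 ÷ 0.001 = 999.
Need (9/991) × 32ⁿ ≥ 999, i.e. 32ⁿ ≥ 110001.
32³ = 32768 falls short of 110001 but 32⁴ = 1048576 reaches it, so n = 4.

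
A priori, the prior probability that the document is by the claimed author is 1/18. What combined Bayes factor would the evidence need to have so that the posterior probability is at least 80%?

Prior odds = (1/18)/(17/18) = 1/17.
Target odds = 0.8/0.2 = 4.
Required Bayes factor = 4 ÷ (1/17) = 68.

68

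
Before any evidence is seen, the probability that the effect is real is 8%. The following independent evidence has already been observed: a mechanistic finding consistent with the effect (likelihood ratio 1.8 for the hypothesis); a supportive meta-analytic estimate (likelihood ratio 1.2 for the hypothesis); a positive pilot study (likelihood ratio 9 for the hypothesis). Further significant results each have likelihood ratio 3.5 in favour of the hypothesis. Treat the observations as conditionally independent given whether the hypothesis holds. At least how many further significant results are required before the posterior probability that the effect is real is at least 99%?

4

Prior odds = 0.08/0.92 = 2/23.
Combined Bayes factor of the evidence already in hand = 1.8 × 1.2 × 9 = 19.44.
Odds after that evidence = (2/23) × 19.44 = 972/575.
Target odds = 0.99/0.01 = 99.
Need 3.5ⁿ ≥ 99 ÷ (972/575) = 6325/108.
3.5³ = 42.875 falls short of 6325/108 but 3.5⁴ = 150.0625 reaches it, so n = 4.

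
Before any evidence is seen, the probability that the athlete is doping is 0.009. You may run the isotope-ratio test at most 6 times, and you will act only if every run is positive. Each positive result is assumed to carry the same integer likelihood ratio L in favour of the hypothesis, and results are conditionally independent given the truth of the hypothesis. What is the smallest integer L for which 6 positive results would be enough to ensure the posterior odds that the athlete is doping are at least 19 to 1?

4

Prior odds = 0.009/0.991 = 9/991.
Target odds = 19.
Need L⁶ ≥ 19 ÷ (9/991) = 18829/9.
3⁶ = 729 < 18829/9 ≤ 4096 = 4⁶, so L = 4.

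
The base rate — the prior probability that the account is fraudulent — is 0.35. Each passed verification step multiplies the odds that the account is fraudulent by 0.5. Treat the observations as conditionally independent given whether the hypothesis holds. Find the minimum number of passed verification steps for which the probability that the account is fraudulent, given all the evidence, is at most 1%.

6

Prior odds: 0.35 ÷ 0.65 = 7/13.
Likelihood ratio per passed verification step = 0.5.
Target odds: 0.01 ÷ 0.99 = 1/99.
Need (7/13) × 0.5ⁿ ≤ 1/99, i.e. 0.5ⁿ ≤ 13/693.
0.5⁵ = 0.03125 is still above 13/693 but 0.5⁶ = 0.015625 is at or below it, so n = 6.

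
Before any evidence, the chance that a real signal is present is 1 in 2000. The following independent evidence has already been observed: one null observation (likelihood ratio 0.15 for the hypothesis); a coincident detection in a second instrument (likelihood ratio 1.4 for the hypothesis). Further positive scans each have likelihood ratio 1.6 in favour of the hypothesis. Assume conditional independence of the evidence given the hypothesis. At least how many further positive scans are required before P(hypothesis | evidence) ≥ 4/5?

Prior odds = 0.0005/0.9995 = 1/1999.
Combined Bayes factor of the evidence already in hand = 0.15 × 1.4 = 0.21.
Odds after that evidence = (1/1999) × 0.21 = 21/199900.
Target odds = 0.8/0.2 = 4.
Need 1.6ⁿ ≥ 4 ÷ (21/199900) = 799600/21.
1.6²² ≈30948.5 falls short of 799600/21 but 1.6²³ ≈49517.6 reaches it, so n = 23.

23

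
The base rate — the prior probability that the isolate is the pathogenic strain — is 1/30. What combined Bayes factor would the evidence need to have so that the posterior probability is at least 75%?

87

Prior odds = (1/30)/(29/30) = 1/29.
Target odds = 0.75/0.25 = 3.
Required Bayes factor = 3 ÷ (1/29) = 87.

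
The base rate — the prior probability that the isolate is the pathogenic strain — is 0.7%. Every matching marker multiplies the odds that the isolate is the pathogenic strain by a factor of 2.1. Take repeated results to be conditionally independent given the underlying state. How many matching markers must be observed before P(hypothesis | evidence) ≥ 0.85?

Prior odds = 0.007/0.993 = 7/993.
Likelihood ratio per matching marker = 2.1.
Target odds: 0.85 ÷ 0.15 = 17/3.
Need (7/993) × 2.1ⁿ ≥ 17/3, i.e. 2.1ⁿ ≥ 5627/7.
2.1⁹ ≈794.28 falls short of 5627/7 but 2.1¹⁰ ≈1667.99 reaches it, so n = 10.

10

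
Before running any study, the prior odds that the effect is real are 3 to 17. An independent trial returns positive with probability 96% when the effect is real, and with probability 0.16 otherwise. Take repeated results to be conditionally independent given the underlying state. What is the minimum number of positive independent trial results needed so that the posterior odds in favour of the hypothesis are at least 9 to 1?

3

Prior odds = 3/17.
Likelihood ratio of a positive result = 0.96/0.16 = 6.
Target odds = 9.
Require 6ⁿ ≥ 9 ÷ (3/17) = 51.
6² = 36 falls short of 51 but 6³ = 216 reaches it, so n = 3.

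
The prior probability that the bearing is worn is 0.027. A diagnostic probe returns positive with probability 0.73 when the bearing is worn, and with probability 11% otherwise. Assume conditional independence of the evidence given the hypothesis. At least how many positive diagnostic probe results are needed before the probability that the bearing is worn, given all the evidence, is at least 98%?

4

Prior odds: 0.027 ÷ 0.973 = 27/973.
Likelihood ratio of a positive result = 0.73/0.11 = 73/11.
Target odds: 0.98 ÷ 0.02 = 49.
Need (27/973) × (73/11)ⁿ ≥ 49, i.e. (73/11)ⁿ ≥ 47677/27.
(73/11)³ = 389017/1331 falls short of 47677/27 but (73/11)⁴ = 28398241/14641 reaches it, so n = 4.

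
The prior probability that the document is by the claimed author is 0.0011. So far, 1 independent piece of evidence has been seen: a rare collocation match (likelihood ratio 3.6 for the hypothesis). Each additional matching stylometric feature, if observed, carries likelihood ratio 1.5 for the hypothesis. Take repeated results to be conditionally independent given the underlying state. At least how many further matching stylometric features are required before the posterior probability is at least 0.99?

25

Prior odds = 0.0011/0.9989 = 11/9989.
Bayes factor of the evidence already in hand = 3.6.
Odds after that evidence = (11/9989) × 3.6 = 198/49945.
Target odds = 0.99/0.01 = 99.
Need 1.5ⁿ ≥ 99 ÷ (198/49945) = 24972.5.
1.5²⁴ ≈16834.1 falls short of 24972.5 but 1.5²⁵ ≈25251.2 reaches it, so n = 25.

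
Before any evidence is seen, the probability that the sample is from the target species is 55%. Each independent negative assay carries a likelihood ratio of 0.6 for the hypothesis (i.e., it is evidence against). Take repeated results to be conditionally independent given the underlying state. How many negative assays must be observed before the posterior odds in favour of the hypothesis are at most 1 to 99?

10

Prior odds = 0.55/0.45 = 11/9.
Likelihood ratio per negative assay = 0.6.
Target odds = 1/99.
Need (11/9) × 0.6ⁿ ≤ 1/99, i.e. 0.6ⁿ ≤ 1/121.
0.6⁹ = 19683/1953125 is still above 1/121 but 0.6¹⁰ = 59049/9765625 is at or below it, so n = 10.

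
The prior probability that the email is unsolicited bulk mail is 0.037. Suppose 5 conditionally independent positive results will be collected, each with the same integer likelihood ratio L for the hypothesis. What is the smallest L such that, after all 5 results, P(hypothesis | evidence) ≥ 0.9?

3

Prior odds = 0.037/0.963 = 37/963.
Target odds = 0.9/0.1 = 9.
Need L⁵ ≥ 9 ÷ (37/963) = 8667/37.
2⁵ = 32 < 8667/37 ≤ 243 = 3⁵, so L = 3.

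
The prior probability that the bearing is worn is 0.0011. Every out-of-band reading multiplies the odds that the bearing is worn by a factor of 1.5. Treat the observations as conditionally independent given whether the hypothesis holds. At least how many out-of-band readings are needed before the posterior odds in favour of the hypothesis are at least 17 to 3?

Prior odds = 0.0011/0.9989 = 11/9989.
Likelihood ratio per out-of-band reading = 1.5.
Target odds = 17/3.
Need (11/9989) × 1.5ⁿ ≥ 17/3, i.e. 1.5ⁿ ≥ 169813/33.
1.5²¹ ≈4987.89 falls short of 169813/33 but 1.5²² ≈7481.83 reaches it, so n = 22.

22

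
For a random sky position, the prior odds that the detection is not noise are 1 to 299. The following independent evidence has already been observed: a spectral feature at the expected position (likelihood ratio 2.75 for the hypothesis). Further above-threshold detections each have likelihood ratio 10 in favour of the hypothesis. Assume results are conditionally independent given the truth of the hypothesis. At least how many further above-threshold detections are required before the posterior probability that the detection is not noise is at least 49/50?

Prior odds = 1/299.
Bayes factor of the evidence already in hand = 2.75.
Odds after that evidence = (1/299) × 2.75 = 11/1196.
Target odds = 0.98/0.02 = 49.
Need 10ⁿ ≥ 49 ÷ (11/1196) = 58604/11.
10³ = 1000 falls short of 58604/11 but 10⁴ = 10000 reaches it, so n = 4.

4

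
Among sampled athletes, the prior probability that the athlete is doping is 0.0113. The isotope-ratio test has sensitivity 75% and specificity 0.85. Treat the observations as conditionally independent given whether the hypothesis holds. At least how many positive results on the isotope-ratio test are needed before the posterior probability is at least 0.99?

Prior odds: 0.0113 ÷ 0.9887 = 113/9887.
False-positive rate = 1 − 0.85 = 0.15; likelihood ratio of a positive = 0.75/0.15 = 5.
Target posterior odds = 0.99/0.01 = 99.
Need (113/9887) × 5ⁿ ≥ 99, i.e. 5ⁿ ≥ 978813/113.
5⁵ = 3125 falls short of 978813/113 but 5⁶ = 15625 reaches it, so n = 6.

6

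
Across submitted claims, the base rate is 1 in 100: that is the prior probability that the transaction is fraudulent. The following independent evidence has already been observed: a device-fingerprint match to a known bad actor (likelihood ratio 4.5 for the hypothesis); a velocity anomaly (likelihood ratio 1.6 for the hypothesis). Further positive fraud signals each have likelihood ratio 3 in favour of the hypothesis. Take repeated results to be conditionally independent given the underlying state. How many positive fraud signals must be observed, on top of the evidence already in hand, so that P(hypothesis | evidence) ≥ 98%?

6

Prior odds = 0.01/0.99 = 1/99.
Combined Bayes factor of the evidence already in hand = 4.5 × 1.6 = 7.2.
Odds after that evidence = (1/99) × 7.2 = 4/55.
Target odds = 0.98/0.02 = 49.
Need 3ⁿ ≥ 49 ÷ (4/55) = 673.75.
3⁵ = 243 falls short of 673.75 but 3⁶ = 729 reaches it, so n = 6.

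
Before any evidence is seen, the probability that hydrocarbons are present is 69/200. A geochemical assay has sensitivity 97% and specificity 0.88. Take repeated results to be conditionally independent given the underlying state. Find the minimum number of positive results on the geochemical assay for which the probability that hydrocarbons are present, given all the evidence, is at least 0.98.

3

Prior odds = 0.345/0.655 = 69/131.
False-positive rate = 1 − 0.88 = 0.12; likelihood ratio of a positive = 0.97/0.12 = 97/12.
Target posterior odds = 0.98/0.02 = 49.
Need (69/131) × (97/12)ⁿ ≥ 49, i.e. (97/12)ⁿ ≥ 6419/69.
(97/12)² = 9409/144 falls short of 6419/69 but (97/12)³ = 912673/1728 reaches it, so n = 3.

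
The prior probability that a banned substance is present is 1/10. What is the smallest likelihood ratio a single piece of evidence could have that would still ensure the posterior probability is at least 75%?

Prior odds = 0.1/0.9 = 1/9.
Target odds = 0.75/0.25 = 3.
Required Bayes factor = 3 ÷ (1/9) = 27.

27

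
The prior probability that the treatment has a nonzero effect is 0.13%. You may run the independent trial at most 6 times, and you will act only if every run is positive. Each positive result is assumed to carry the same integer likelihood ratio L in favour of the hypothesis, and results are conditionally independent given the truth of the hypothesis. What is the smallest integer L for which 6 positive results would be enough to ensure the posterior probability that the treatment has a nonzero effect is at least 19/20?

Prior odds = 0.0013/0.9987 = 13/9987.
Target odds = 0.95/0.05 = 19.
Need L⁶ ≥ 19 ÷ (13/9987) = 189753/13.
4⁶ = 4096 < 189753/13 ≤ 15625 = 5⁶, so L = 5.

5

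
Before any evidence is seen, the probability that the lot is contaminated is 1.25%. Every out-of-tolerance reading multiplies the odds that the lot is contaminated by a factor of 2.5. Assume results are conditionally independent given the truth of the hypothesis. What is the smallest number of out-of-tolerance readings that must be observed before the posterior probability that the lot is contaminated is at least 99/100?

10

Prior odds: 0.0125 ÷ 0.9875 = 1/79.
Likelihood ratio per out-of-tolerance reading = 2.5.
Target posterior odds = 0.99/0.01 = 99.
Need (1/79) × 2.5ⁿ ≥ 99, i.e. 2.5ⁿ ≥ 7821.
2.5⁹ = 1953125/512 falls short of 7821 but 2.5¹⁰ = 9765625/1024 reaches it, so n = 10.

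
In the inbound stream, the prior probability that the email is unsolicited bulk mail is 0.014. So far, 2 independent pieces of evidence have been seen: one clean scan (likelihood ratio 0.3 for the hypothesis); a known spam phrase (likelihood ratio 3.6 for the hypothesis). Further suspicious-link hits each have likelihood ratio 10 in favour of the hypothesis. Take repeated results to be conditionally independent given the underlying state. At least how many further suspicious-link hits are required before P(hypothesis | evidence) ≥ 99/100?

Prior odds = 0.014/0.986 = 7/493.
Combined Bayes factor of the evidence already in hand = 0.3 × 3.6 = 1.08.
Odds after that evidence = (7/493) × 1.08 = 189/12325.
Target odds = 0.99/0.01 = 99.
Need 10ⁿ ≥ 99 ÷ (189/12325) = 135575/21.
10³ = 1000 falls short of 135575/21 but 10⁴ = 10000 reaches it, so n = 4.

4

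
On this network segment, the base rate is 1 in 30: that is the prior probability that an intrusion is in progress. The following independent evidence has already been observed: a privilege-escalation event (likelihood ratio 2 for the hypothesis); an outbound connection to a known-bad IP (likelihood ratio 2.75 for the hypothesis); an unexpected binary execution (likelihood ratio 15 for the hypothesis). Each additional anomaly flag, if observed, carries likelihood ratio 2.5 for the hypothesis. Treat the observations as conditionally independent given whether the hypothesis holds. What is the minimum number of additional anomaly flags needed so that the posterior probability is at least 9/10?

2

Prior odds = (1/30)/(29/30) = 1/29.
Combined Bayes factor of the evidence already in hand = 2 × 2.75 × 15 = 82.5.
Odds after that evidence = (1/29) × 82.5 = 165/58.
Target odds = 0.9/0.1 = 9.
Need 2.5ⁿ ≥ 9 ÷ (165/58) = 174/55.
2.5¹ = 2.5 falls short of 174/55 but 2.5² = 6.25 reaches it, so n = 2.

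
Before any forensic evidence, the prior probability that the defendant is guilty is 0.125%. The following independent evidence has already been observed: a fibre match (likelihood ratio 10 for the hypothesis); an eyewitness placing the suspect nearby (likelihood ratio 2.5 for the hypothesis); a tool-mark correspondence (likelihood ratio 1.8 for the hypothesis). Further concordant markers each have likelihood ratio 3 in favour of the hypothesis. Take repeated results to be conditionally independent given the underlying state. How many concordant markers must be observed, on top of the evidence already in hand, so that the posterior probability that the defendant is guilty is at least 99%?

Prior odds = 0.00125/0.99875 = 1/799.
Combined Bayes factor of the evidence already in hand = 10 × 2.5 × 1.8 = 45.
Odds after that evidence = (1/799) × 45 = 45/799.
Target odds = 0.99/0.01 = 99.
Need 3ⁿ ≥ 99 ÷ (45/799) = 1757.8.
3⁶ = 729 falls short of 1757.8 but 3⁷ = 2187 reaches it, so n = 7.

7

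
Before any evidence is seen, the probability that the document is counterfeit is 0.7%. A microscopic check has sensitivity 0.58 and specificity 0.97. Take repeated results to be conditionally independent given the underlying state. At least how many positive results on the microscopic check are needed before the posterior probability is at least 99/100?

Prior odds = 0.007/0.993 = 7/993.
False-positive rate = 1 − 0.97 = 0.03; likelihood ratio of a positive = 0.58/0.03 = 58/3.
Target posterior odds = 0.99/0.01 = 99.
Need (7/993) × (58/3)ⁿ ≥ 99, i.e. (58/3)ⁿ ≥ 98307/7.
(58/3)³ = 195112/27 falls short of 98307/7 but (58/3)⁴ = 11316496/81 reaches it, so n = 4.

4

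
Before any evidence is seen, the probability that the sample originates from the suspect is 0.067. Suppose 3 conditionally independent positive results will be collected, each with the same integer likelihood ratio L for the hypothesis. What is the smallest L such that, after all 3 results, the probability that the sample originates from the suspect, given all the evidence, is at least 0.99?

12

Prior odds = 0.067/0.933 = 67/933.
Target odds = 0.99/0.01 = 99.
Need L³ ≥ 99 ÷ (67/933) = 92367/67.
11³ = 1331 < 92367/67 ≤ 1728 = 12³, so L = 12.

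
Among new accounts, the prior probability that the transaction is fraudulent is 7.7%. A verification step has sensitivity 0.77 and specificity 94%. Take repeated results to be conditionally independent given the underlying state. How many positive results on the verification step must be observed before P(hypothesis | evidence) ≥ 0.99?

Prior odds = 0.077/0.923 = 77/923.
False-positive rate = 1 − 0.94 = 0.06; likelihood ratio of a positive = 0.77/0.06 = 77/6.
Target posterior odds = 0.99/0.01 = 99.
Require (77/6)ⁿ ≥ 99 ÷ (77/923) = 8307/7.
(77/6)² = 5929/36 falls short of 8307/7 but (77/6)³ = 456533/216 reaches it, so n = 3.

3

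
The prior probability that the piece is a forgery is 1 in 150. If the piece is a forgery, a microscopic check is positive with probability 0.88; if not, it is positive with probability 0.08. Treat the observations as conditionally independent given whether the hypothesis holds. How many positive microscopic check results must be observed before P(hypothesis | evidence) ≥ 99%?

Prior odds: (1/150) ÷ (149/150) = 1/149.
Likelihood ratio of a positive = 0.88/0.08 = 11.
Target posterior odds = 0.99/0.01 = 99.
Require 11ⁿ ≥ 99 ÷ (1/149) = 14751.
11⁴ = 14641 falls short of 14751 but 11⁵ = 161051 reaches it, so n = 5.

5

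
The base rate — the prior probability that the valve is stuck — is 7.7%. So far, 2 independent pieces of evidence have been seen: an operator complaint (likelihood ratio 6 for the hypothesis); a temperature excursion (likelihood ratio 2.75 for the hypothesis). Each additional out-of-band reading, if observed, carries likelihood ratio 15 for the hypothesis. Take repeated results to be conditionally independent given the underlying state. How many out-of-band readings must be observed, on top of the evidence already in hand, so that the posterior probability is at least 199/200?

2

Prior odds = 0.077/0.923 = 77/923.
Combined Bayes factor of the evidence already in hand = 6 × 2.75 = 16.5.
Odds after that evidence = (77/923) × 16.5 = 2541/1846.
Target odds = 0.995/0.005 = 199.
Need 15ⁿ ≥ 199 ÷ (2541/1846) = 367354/2541.
15¹ = 15 falls short of 367354/2541 but 15² = 225 reaches it, so n = 2.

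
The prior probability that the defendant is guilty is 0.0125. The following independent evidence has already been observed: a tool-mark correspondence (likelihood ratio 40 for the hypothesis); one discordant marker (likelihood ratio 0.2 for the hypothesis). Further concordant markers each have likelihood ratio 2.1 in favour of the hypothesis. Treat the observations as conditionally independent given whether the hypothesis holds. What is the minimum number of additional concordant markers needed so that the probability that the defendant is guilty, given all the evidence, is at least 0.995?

11

Prior odds = 0.0125/0.9875 = 1/79.
Combined Bayes factor of the evidence already in hand = 40 × 0.2 = 8.
Odds after that evidence = (1/79) × 8 = 8/79.
Target odds = 0.995/0.005 = 199.
Need 2.1ⁿ ≥ 199 ÷ (8/79) = 1965.125.
2.1¹⁰ ≈1667.99 falls short of 1965.125 but 2.1¹¹ ≈3502.78 reaches it, so n = 11.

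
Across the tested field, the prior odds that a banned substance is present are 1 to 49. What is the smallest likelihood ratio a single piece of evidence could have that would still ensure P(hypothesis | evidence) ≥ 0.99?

Prior odds = 1/49.
Target odds = 0.99/0.01 = 99.
Required Bayes factor = 99 ÷ (1/49) = 4851.

4851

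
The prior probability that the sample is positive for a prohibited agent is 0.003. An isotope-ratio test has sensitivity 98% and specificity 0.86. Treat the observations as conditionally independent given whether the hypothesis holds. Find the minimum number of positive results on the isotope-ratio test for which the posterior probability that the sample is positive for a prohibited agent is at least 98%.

5

Prior odds = 0.003/0.997 = 3/997.
False-positive rate = 1 − 0.86 = 0.14; likelihood ratio of a positive = 0.98/0.14 = 7.
Target posterior odds = 0.98/0.02 = 49.
Require 7ⁿ ≥ 49 ÷ (3/997) = 48853/3.
7⁴ = 2401 falls short of 48853/3 but 7⁵ = 16807 reaches it, so n = 5.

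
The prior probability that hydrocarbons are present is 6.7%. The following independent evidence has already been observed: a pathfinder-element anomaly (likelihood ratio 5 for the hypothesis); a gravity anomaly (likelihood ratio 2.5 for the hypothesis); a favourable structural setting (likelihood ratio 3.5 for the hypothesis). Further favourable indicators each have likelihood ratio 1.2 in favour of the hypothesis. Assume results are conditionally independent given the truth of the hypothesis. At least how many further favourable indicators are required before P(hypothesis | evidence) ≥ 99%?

Prior odds = 0.067/0.933 = 67/933.
Combined Bayes factor of the evidence already in hand = 5 × 2.5 × 3.5 = 43.75.
Odds after that evidence = (67/933) × 43.75 = 11725/3732.
Target odds = 0.99/0.01 = 99.
Need 1.2ⁿ ≥ 99 ÷ (11725/3732) = 369468/11725.
1.2¹⁸ ≈26.6233 falls short of 369468/11725 but 1.2¹⁹ ≈31.948 reaches it, so n = 19.

19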